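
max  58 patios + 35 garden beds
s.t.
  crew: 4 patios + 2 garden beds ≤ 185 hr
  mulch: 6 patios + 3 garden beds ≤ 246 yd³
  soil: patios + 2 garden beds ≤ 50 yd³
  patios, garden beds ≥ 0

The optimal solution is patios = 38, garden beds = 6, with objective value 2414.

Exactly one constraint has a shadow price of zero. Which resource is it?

crew

crew: 164/185 (slack 21)
mulch: 246/246 (binding)
soil: 50/50 (binding)
By complementary slackness, a constraint with positive slack has shadow price 0 → crew.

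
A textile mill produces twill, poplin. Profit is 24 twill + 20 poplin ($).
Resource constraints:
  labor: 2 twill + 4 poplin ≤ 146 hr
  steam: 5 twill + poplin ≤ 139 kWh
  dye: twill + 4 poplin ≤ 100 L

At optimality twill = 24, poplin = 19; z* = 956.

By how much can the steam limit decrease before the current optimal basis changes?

114

Binding constraints: steam, dye. The basis is B = [[5,1],[1,4]] with det 19.
Per unit decrease in steam, x* moves by d = (-0.2105, 0.0526).
The basis stays optimal until twill reaches 0; allowable decrease = 114 kWh.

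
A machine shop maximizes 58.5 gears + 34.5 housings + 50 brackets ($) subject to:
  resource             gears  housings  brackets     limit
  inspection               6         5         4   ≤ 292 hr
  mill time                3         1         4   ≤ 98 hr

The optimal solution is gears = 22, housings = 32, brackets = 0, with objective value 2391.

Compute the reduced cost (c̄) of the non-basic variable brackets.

-8

Both inspection and mill time are binding at x*.
The binding rows give the dual system: 6·y_inspection + 3·y_mill time = 58.5 and 5·y_inspection + 1·y_mill time = 34.5.
Solving: y_inspection = 5, y_mill time = 9.5.
Reduced cost of brackets: c₃ − yᵀa₃ = 50 − (5·4 + 9.5·4) = 50 − 58 = -8.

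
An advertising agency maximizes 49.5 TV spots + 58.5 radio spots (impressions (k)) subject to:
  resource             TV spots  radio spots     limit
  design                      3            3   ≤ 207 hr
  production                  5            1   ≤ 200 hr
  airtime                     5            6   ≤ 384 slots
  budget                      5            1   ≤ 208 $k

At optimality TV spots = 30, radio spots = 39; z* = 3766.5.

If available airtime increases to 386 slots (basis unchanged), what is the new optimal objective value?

Binding: design and airtime. Non-binding: production (11 unused), budget (19 unused).
Slack constraints have shadow price 0 (complementary slackness).
From A_Bᵀ y = c: 3·y_design + 5·y_airtime = 49.5; 3·y_design + 6·y_airtime = 58.5.
Solving: y_design = 1.5, y_airtime = 9.
Δz = y_airtime·Δb = 9 × (2) = 18, so new z* = 3766.5 + 18 = 3784.5.

3784.5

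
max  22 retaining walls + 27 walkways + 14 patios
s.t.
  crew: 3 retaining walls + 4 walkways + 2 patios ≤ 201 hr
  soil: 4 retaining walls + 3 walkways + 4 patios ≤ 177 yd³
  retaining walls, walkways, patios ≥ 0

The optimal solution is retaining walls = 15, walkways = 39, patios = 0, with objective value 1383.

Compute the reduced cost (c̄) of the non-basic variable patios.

-2

Check each constraint at x*: crew 201/201 (tight); soil 177/177 (tight).
From A_Bᵀ y = c: 3·y_crew + 4·y_soil = 22; 4·y_crew + 3·y_soil = 27.
→ y_crew = 6 and y_soil = 1.
Reduced cost of patios: c₃ − yᵀa₃ = 14 − (6·2 + 1·4) = 14 − 16 = -2.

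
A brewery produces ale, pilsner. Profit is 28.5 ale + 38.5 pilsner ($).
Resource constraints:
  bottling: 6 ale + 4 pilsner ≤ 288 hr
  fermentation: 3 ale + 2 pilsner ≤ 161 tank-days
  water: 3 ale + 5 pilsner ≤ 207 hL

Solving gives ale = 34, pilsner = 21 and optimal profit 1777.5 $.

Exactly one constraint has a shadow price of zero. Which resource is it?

bottling: 288/288 (binding)
fermentation: 144/161 (slack 17)
water: 207/207 (binding)
By complementary slackness, a constraint with positive slack has shadow price 0 → fermentation.

fermentation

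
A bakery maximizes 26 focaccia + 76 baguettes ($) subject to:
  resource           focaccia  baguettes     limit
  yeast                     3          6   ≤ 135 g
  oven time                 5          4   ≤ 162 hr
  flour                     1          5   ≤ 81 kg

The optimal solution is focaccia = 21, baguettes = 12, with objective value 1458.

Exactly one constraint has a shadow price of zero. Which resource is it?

oven time

yeast: 135/135 (binding)
oven time: 153/162 (slack 9)
flour: 81/81 (binding)
By complementary slackness, a constraint with positive slack has shadow price 0 → oven time.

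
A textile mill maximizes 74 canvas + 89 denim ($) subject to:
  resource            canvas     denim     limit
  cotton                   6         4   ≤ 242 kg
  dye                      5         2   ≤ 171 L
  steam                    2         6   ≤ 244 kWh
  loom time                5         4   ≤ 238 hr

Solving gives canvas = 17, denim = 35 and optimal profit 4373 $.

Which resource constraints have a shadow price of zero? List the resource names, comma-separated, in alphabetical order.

dye, loom time

cotton: 242/242 (binding)
dye: 155/171 (slack 16)
steam: 244/244 (binding)
loom time: 225/238 (slack 13)
By complementary slackness, a constraint with positive slack has shadow price 0 → dye, loom time.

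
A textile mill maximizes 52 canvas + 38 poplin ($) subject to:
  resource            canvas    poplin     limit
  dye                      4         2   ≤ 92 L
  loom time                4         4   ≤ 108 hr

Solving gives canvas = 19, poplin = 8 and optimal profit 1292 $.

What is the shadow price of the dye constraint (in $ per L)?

7

Both dye and loom time are binding at x*.
Dual feasibility on the basic columns requires 4·y_dye + 4·y_loom time = 52, 2·y_dye + 4·y_loom time = 38.
→ y_dye = 7 and y_loom time = 6.
Shadow price of dye = 7.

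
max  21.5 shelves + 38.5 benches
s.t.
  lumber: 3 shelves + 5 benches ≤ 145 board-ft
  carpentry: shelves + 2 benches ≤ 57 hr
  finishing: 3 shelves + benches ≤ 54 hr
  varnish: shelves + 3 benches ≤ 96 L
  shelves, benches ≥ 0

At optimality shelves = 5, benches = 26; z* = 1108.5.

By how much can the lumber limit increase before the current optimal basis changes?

Binding constraints: lumber, carpentry. The basis is B = [[3,5],[1,2]] with det 1.
Per unit increase in lumber, x* moves by d = (2, -1).
The basis stays optimal until finishing becomes binding; allowable increase = 2.6 board-ft.

2.6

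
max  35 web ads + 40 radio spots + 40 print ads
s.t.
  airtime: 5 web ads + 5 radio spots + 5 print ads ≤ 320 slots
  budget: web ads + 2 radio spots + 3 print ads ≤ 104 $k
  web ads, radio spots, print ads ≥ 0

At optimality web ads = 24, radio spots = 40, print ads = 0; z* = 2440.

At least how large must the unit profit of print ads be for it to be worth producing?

At the optimum: airtime uses 320 of 320 (binding); budget uses 104 of 104 (binding).
The binding rows give the dual system: 5·y_airtime + 1·y_budget = 35 and 5·y_airtime + 2·y_budget = 40.
→ y_airtime = 6 and y_budget = 5.
print ads enters the basis when its profit ≥ yᵀa₃ = 6·5 + 5·3 = 45.

45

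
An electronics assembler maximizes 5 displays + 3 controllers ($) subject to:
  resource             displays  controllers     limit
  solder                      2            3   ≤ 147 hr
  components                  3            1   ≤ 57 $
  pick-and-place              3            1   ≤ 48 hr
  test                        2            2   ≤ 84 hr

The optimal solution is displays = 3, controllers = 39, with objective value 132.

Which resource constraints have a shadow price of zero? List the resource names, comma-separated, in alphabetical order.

solder: 123/147 (slack 24)
components: 48/57 (slack 9)
pick-and-place: 48/48 (binding)
test: 84/84 (binding)
By complementary slackness, a constraint with positive slack has shadow price 0 → components, solder.

components, solder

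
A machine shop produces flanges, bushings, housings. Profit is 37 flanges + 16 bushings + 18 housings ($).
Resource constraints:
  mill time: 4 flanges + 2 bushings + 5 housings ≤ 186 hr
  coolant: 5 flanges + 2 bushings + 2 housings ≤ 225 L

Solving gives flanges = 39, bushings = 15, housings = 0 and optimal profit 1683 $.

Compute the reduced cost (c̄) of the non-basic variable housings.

At the optimum: mill time uses 186 of 186 (binding); coolant uses 225 of 225 (binding).
From A_Bᵀ y = c: 4·y_mill time + 5·y_coolant = 37; 2·y_mill time + 2·y_coolant = 16.
Solving: y_mill time = 3, y_coolant = 5.
Reduced cost of housings: c₃ − yᵀa₃ = 18 − (3·5 + 5·2) = 18 − 25 = -7.

-7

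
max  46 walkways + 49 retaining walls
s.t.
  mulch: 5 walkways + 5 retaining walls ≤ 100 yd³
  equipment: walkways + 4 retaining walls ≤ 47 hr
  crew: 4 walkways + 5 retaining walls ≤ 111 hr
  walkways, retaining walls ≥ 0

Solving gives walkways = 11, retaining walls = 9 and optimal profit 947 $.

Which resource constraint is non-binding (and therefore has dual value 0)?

mulch: 100/100 (binding)
equipment: 47/47 (binding)
crew: 89/111 (slack 22)
By complementary slackness, a constraint with positive slack has shadow price 0 → crew.

crew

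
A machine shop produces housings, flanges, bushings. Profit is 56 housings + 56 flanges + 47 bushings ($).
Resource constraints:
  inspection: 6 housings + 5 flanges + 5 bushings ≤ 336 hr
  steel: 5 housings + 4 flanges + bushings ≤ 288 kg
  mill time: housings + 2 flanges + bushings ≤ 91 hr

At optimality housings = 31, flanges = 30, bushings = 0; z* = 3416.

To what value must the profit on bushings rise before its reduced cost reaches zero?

48

Check each constraint at x*: inspection 336/336 (tight); steel 275/288 (slack 13); mill time 91/91 (tight).
Since steel is not tight, its dual is 0.
The binding rows give the dual system: 6·y_inspection + 1·y_mill time = 56 and 5·y_inspection + 2·y_mill time = 56.
→ y_inspection = 8 and y_mill time = 8.
bushings enters the basis when its profit ≥ yᵀa₃ = 8·5 + 8·1 = 48.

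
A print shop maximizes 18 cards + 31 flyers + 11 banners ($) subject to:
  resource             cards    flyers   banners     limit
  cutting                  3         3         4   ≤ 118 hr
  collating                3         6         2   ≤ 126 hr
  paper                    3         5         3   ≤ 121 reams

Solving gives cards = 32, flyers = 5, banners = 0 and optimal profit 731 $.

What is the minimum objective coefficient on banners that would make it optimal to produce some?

17

At the optimum: cutting uses 111 of 118 (slack = 7); collating uses 126 of 126 (binding); paper uses 121 of 121 (binding).
Slack constraints have shadow price 0 (complementary slackness).
The binding rows give the dual system: 3·y_collating + 3·y_paper = 18 and 6·y_collating + 5·y_paper = 31.
Solving: y_collating = 1, y_paper = 5.
banners enters the basis when its profit ≥ yᵀa₃ = 1·2 + 5·3 = 17.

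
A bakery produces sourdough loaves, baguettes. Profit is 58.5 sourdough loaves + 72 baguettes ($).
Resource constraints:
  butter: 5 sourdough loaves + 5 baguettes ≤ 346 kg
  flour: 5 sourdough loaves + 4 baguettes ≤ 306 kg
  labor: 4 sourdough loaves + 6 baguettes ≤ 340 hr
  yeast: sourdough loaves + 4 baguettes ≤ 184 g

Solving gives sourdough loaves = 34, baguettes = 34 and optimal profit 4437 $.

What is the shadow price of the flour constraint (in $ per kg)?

Binding: flour and labor. Non-binding: butter (6 unused), yeast (14 unused).
By complementary slackness, y = 0 for the non-binding constraints.
From A_Bᵀ y = c: 5·y_flour + 4·y_labor = 58.5; 4·y_flour + 6·y_labor = 72.
→ y_flour = 4.5 and y_labor = 9.
Shadow price of flour = 4.5.

4.5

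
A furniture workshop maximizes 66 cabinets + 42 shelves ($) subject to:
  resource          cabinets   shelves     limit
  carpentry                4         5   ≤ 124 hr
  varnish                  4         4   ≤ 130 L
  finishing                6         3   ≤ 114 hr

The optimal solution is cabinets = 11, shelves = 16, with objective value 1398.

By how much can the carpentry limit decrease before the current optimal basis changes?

48

Binding constraints: carpentry, finishing. The basis is B = [[4,5],[6,3]] with det -18.
Per unit decrease in carpentry, x* moves by d = (0.1667, -0.3333).
The basis stays optimal until shelves reaches 0; allowable decrease = 48 hr.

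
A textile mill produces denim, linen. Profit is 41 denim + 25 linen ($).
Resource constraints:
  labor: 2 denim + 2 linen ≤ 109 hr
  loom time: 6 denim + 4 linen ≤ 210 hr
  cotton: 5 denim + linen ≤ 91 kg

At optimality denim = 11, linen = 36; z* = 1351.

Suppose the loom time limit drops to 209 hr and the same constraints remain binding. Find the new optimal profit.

1345

At the optimum: labor uses 94 of 109 (slack = 15); loom time uses 210 of 210 (binding); cotton uses 91 of 91 (binding).
Slack constraints have shadow price 0 (complementary slackness).
Dual feasibility on the basic columns requires 6·y_loom time + 5·y_cotton = 41, 4·y_loom time + 1·y_cotton = 25.
→ y_loom time = 6 and y_cotton = 1.
Δz = y_loom time·Δb = 6 × (-1) = -6, so new z* = 1351 − 6 = 1345.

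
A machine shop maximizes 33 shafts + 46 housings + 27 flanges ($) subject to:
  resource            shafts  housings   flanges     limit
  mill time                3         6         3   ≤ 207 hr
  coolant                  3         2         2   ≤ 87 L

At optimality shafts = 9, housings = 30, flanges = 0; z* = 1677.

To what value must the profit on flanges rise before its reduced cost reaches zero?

Both mill time and coolant are binding at x*.
The binding rows give the dual system: 3·y_mill time + 3·y_coolant = 33 and 6·y_mill time + 2·y_coolant = 46.
→ y_mill time = 6 and y_coolant = 5.
flanges enters the basis when its profit ≥ yᵀa₃ = 6·3 + 5·2 = 28.

28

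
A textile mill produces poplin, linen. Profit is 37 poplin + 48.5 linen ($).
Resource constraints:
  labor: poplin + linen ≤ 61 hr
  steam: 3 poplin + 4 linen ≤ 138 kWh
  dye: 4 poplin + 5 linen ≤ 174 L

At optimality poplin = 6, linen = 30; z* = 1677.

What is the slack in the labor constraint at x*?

25

labor used = 1·6 + 1·30 = 36; slack = 61 − 36 = 25.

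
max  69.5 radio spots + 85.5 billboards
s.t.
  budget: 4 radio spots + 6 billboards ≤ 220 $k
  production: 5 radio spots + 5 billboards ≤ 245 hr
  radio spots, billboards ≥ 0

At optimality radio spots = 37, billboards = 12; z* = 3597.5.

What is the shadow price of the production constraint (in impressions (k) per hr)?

7.5

Check each constraint at x*: budget 220/220 (tight); production 245/245 (tight).
Dual feasibility on the basic columns requires 4·y_budget + 5·y_production = 69.5, 6·y_budget + 5·y_production = 85.5.
→ y_budget = 8 and y_production = 7.5.
Shadow price of production = 7.5.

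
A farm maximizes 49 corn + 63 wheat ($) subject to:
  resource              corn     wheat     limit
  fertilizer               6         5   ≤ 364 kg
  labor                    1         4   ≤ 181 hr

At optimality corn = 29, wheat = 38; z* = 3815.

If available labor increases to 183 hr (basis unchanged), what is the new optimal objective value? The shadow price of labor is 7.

Δb = 2, so new z* = 3815 + (7)·(2) = 3815 + 14 = 3829.

3829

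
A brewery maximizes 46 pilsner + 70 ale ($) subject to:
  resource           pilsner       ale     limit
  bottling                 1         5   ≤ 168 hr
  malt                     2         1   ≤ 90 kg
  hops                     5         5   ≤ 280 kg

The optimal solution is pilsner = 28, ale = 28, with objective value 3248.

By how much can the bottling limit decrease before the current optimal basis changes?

24

Binding constraints: bottling, hops. The basis is B = [[1,5],[5,5]] with det -20.
Per unit decrease in bottling, x* moves by d = (0.25, -0.25).
The basis stays optimal until malt becomes binding; allowable decrease = 24 hr.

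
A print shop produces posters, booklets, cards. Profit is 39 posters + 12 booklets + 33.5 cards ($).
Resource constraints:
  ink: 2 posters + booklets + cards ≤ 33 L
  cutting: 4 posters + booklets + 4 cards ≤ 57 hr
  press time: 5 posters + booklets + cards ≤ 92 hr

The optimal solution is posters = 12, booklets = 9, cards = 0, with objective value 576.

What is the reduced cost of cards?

Binding: ink and cutting. Non-binding: press time (23 unused).
Since press time is not tight, its dual is 0.
From A_Bᵀ y = c: 2·y_ink + 4·y_cutting = 39; 1·y_ink + 1·y_cutting = 12.
→ y_ink = 4.5 and y_cutting = 7.5.
Reduced cost of cards: c₃ − yᵀa₃ = 33.5 − (4.5·1 + 7.5·4) = 33.5 − 34.5 = -1.

-1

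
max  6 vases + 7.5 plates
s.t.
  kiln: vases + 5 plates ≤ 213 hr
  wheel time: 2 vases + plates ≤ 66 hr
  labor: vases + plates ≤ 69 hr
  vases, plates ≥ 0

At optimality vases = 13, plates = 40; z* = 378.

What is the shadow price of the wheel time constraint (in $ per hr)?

At the optimum: kiln uses 213 of 213 (binding); wheel time uses 66 of 66 (binding); labor uses 53 of 69 (slack = 16).
Slack constraints have shadow price 0 (complementary slackness).
From A_Bᵀ y = c: 1·y_kiln + 2·y_wheel time = 6; 5·y_kiln + 1·y_wheel time = 7.5.
→ y_kiln = 1 and y_wheel time = 2.5.
Shadow price of wheel time = 2.5.

2.5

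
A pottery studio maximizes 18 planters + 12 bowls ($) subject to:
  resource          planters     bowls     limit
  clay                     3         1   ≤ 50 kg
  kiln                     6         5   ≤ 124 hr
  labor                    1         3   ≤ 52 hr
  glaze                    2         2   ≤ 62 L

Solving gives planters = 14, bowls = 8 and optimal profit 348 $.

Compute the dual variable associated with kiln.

2

At the optimum: clay uses 50 of 50 (binding); kiln uses 124 of 124 (binding); labor uses 38 of 52 (slack = 14); glaze uses 44 of 62 (slack = 18).
By complementary slackness, y = 0 for the non-binding constraints.
The binding rows give the dual system: 3·y_clay + 6·y_kiln = 18 and 1·y_clay + 5·y_kiln = 12.
This yields shadow prices y_clay = 2, y_kiln = 2.
Shadow price of kiln = 2.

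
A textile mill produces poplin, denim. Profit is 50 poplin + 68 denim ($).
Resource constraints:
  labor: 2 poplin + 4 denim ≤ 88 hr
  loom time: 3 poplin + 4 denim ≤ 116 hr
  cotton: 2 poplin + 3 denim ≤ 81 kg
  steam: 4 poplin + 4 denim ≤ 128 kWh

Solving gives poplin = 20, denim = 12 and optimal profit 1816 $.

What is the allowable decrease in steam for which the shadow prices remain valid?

40

Binding constraints: labor, steam. The basis is B = [[2,4],[4,4]] with det -8.
Per unit decrease in steam, x* moves by d = (-0.5, 0.25).
The basis stays optimal until poplin reaches 0; allowable decrease = 40 kWh.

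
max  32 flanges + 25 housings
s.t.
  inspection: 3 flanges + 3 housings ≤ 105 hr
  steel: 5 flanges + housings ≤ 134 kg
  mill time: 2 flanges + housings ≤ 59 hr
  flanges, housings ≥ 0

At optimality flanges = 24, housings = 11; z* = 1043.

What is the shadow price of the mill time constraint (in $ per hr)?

7

Binding: inspection and mill time. Non-binding: steel (3 unused).
By complementary slackness, y = 0 for the non-binding constraint.
From A_Bᵀ y = c: 3·y_inspection + 2·y_mill time = 32; 3·y_inspection + 1·y_mill time = 25.
Solving: y_inspection = 6, y_mill time = 7.
Shadow price of mill time = 7.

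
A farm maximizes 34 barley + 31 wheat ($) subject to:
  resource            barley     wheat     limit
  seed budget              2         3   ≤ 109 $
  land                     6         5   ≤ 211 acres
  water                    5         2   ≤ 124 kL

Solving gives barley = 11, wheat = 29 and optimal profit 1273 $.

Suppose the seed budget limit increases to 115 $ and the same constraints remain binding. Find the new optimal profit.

At the optimum: seed budget uses 109 of 109 (binding); land uses 211 of 211 (binding); water uses 113 of 124 (slack = 11).
By complementary slackness, y = 0 for the non-binding constraint.
From A_Bᵀ y = c: 2·y_seed budget + 6·y_land = 34; 3·y_seed budget + 5·y_land = 31.
This yields shadow prices y_seed budget = 2, y_land = 5.
Δz = y_seed budget·Δb = 2 × (6) = 12, so new z* = 1273 + 12 = 1285.

1285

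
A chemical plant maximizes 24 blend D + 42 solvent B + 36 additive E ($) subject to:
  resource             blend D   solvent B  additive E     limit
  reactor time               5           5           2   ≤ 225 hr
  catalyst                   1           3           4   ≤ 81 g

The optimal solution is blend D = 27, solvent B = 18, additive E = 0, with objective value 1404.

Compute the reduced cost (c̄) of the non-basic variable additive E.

-6

Both reactor time and catalyst are binding at x*.
The binding rows give the dual system: 5·y_reactor time + 1·y_catalyst = 24 and 5·y_reactor time + 3·y_catalyst = 42.
Solving: y_reactor time = 3, y_catalyst = 9.
Reduced cost of additive E: c₃ − yᵀa₃ = 36 − (3·2 + 9·4) = 36 − 42 = -6.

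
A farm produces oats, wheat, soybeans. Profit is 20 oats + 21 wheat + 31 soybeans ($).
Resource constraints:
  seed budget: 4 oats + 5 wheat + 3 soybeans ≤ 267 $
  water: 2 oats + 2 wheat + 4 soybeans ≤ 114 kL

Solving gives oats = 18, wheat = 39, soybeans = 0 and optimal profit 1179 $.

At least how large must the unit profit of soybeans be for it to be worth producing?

35

Check each constraint at x*: seed budget 267/267 (tight); water 114/114 (tight).
The binding rows give the dual system: 4·y_seed budget + 2·y_water = 20 and 5·y_seed budget + 2·y_water = 21.
This yields shadow prices y_seed budget = 1, y_water = 8.
soybeans enters the basis when its profit ≥ yᵀa₃ = 1·3 + 8·4 = 35.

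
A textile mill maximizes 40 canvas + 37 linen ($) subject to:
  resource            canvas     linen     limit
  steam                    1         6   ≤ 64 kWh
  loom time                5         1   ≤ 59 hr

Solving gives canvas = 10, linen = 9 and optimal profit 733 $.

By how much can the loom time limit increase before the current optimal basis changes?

Binding constraints: steam, loom time. The basis is B = [[1,6],[5,1]] with det -29.
Per unit increase in loom time, x* moves by d = (0.2069, -0.0345).
The basis stays optimal until linen reaches 0; allowable increase = 261 hr.

261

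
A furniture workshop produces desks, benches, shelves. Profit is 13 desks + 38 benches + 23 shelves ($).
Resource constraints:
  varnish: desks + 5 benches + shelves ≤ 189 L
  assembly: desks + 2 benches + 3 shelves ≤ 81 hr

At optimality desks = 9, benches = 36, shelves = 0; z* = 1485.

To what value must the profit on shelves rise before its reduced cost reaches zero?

Both varnish and assembly are binding at x*.
From A_Bᵀ y = c: 1·y_varnish + 1·y_assembly = 13; 5·y_varnish + 2·y_assembly = 38.
This yields shadow prices y_varnish = 4, y_assembly = 9.
shelves enters the basis when its profit ≥ yᵀa₃ = 4·1 + 9·3 = 31.

31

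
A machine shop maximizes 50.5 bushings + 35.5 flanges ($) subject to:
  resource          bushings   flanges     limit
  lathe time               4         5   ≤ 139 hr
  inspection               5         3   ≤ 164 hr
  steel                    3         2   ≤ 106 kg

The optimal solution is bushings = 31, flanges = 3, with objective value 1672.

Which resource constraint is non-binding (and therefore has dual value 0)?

steel

lathe time: 139/139 (binding)
inspection: 164/164 (binding)
steel: 99/106 (slack 7)
By complementary slackness, a constraint with positive slack has shadow price 0 → steel.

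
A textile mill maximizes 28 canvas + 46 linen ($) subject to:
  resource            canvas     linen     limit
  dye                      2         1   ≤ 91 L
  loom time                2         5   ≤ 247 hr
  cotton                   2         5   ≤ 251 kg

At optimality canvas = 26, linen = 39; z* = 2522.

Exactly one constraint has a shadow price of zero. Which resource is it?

cotton

dye: 91/91 (binding)
loom time: 247/247 (binding)
cotton: 247/251 (slack 4)
By complementary slackness, a constraint with positive slack has shadow price 0 → cotton.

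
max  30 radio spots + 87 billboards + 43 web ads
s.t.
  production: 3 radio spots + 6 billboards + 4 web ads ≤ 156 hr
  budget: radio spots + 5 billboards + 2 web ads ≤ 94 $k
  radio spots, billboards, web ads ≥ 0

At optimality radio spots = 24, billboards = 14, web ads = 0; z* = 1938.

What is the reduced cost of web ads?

-3

At the optimum: production uses 156 of 156 (binding); budget uses 94 of 94 (binding).
The binding rows give the dual system: 3·y_production + 1·y_budget = 30 and 6·y_production + 5·y_budget = 87.
This yields shadow prices y_production = 7, y_budget = 9.
Reduced cost of web ads: c₃ − yᵀa₃ = 43 − (7·4 + 9·2) = 43 − 46 = -3.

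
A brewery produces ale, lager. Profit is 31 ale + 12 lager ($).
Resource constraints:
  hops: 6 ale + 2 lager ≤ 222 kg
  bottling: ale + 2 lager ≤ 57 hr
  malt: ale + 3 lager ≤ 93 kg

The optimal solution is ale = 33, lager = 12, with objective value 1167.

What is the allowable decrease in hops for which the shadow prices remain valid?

Binding constraints: hops, bottling. The basis is B = [[6,2],[1,2]] with det 10.
Per unit decrease in hops, x* moves by d = (-0.2, 0.1).
The basis stays optimal until ale reaches 0; allowable decrease = 165 kg.

165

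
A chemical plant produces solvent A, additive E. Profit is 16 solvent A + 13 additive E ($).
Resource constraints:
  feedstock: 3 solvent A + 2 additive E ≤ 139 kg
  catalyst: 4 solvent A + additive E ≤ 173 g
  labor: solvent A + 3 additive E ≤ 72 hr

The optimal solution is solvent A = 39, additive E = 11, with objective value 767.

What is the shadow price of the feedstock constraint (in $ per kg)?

5

Check each constraint at x*: feedstock 139/139 (tight); catalyst 167/173 (slack 6); labor 72/72 (tight).
Since catalyst is not tight, its dual is 0.
The binding rows give the dual system: 3·y_feedstock + 1·y_labor = 16 and 2·y_feedstock + 3·y_labor = 13.
This yields shadow prices y_feedstock = 5, y_labor = 1.
Shadow price of feedstock = 5.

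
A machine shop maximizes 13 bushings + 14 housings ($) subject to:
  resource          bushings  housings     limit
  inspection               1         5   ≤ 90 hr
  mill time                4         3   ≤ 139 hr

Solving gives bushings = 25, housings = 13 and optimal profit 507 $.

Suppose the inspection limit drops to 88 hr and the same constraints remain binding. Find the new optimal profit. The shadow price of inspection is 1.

Δb = -2, so new z* = 507 + (1)·(-2) = 507 − 2 = 505.

505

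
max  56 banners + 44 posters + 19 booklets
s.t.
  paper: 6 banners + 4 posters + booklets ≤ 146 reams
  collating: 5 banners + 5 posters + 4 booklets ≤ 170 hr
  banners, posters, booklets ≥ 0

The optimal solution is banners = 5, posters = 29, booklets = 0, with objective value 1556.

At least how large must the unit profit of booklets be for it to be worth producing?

22

At the optimum: paper uses 146 of 146 (binding); collating uses 170 of 170 (binding).
The binding rows give the dual system: 6·y_paper + 5·y_collating = 56 and 4·y_paper + 5·y_collating = 44.
This yields shadow prices y_paper = 6, y_collating = 4.
booklets enters the basis when its profit ≥ yᵀa₃ = 6·1 + 4·4 = 22.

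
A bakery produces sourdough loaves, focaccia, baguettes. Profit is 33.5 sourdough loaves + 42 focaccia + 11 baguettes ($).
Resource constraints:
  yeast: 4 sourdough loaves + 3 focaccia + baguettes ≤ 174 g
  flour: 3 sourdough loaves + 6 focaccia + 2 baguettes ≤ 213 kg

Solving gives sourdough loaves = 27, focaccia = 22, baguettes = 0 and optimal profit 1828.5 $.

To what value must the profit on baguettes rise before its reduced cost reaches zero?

14

Both yeast and flour are binding at x*.
From A_Bᵀ y = c: 4·y_yeast + 3·y_flour = 33.5; 3·y_yeast + 6·y_flour = 42.
This yields shadow prices y_yeast = 5, y_flour = 4.5.
baguettes enters the basis when its profit ≥ yᵀa₃ = 5·1 + 4.5·2 = 14.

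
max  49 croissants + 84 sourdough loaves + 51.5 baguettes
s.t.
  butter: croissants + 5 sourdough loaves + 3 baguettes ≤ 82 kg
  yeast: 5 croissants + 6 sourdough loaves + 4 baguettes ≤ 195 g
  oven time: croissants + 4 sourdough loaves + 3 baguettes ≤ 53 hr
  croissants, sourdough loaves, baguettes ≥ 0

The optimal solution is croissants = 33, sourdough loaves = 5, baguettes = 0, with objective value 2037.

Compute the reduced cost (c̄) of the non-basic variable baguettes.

Check each constraint at x*: butter 58/82 (slack 24); yeast 195/195 (tight); oven time 53/53 (tight).
Slack constraints have shadow price 0 (complementary slackness).
The binding rows give the dual system: 5·y_yeast + 1·y_oven time = 49 and 6·y_yeast + 4·y_oven time = 84.
This yields shadow prices y_yeast = 8, y_oven time = 9.
Reduced cost of baguettes: c₃ − yᵀa₃ = 51.5 − (8·4 + 9·3) = 51.5 − 59 = -7.5.

-7.5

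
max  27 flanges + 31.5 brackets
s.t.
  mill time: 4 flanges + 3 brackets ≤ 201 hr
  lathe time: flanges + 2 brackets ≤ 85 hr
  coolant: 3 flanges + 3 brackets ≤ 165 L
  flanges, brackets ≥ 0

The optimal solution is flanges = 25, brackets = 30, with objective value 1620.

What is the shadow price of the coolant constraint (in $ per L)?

Binding: lathe time and coolant. Non-binding: mill time (11 unused).
Slack constraints have shadow price 0 (complementary slackness).
From A_Bᵀ y = c: 1·y_lathe time + 3·y_coolant = 27; 2·y_lathe time + 3·y_coolant = 31.5.
This yields shadow prices y_lathe time = 4.5, y_coolant = 7.5.
Shadow price of coolant = 7.5.

7.5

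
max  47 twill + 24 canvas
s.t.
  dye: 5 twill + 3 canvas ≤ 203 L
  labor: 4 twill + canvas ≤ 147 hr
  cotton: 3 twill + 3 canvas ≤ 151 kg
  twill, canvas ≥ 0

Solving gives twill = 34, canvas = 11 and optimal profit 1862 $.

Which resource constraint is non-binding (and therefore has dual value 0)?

cotton

dye: 203/203 (binding)
labor: 147/147 (binding)
cotton: 135/151 (slack 16)
By complementary slackness, a constraint with positive slack has shadow price 0 → cotton.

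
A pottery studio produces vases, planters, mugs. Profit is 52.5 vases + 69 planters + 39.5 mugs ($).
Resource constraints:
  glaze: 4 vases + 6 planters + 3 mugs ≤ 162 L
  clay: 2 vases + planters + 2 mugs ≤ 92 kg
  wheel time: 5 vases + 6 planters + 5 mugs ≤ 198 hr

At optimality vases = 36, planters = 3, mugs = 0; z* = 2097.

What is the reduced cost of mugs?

-8

Check each constraint at x*: glaze 162/162 (tight); clay 75/92 (slack 17); wheel time 198/198 (tight).
By complementary slackness, y = 0 for the non-binding constraint.
Dual feasibility on the basic columns requires 4·y_glaze + 5·y_wheel time = 52.5, 6·y_glaze + 6·y_wheel time = 69.
→ y_glaze = 5 and y_wheel time = 6.5.
Reduced cost of mugs: c₃ − yᵀa₃ = 39.5 − (5·3 + 6.5·5) = 39.5 − 47.5 = -8.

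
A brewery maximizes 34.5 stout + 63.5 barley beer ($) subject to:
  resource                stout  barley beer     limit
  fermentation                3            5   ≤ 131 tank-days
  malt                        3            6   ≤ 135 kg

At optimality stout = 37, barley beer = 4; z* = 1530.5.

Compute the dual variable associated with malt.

At the optimum: fermentation uses 131 of 131 (binding); malt uses 135 of 135 (binding).
The binding rows give the dual system: 3·y_fermentation + 3·y_malt = 34.5 and 5·y_fermentation + 6·y_malt = 63.5.
This yields shadow prices y_fermentation = 5.5, y_malt = 6.
Shadow price of malt = 6.

6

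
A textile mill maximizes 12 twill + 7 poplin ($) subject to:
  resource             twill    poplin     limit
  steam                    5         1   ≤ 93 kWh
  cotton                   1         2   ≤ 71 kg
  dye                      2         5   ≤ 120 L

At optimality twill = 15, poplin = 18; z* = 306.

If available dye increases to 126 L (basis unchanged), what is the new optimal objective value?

Binding: steam and dye. Non-binding: cotton (20 unused).
By complementary slackness, y = 0 for the non-binding constraint.
Dual feasibility on the basic columns requires 5·y_steam + 2·y_dye = 12, 1·y_steam + 5·y_dye = 7.
Solving: y_steam = 2, y_dye = 1.
Δz = y_dye·Δb = 1 × (6) = 6, so new z* = 306 + 6 = 312.

312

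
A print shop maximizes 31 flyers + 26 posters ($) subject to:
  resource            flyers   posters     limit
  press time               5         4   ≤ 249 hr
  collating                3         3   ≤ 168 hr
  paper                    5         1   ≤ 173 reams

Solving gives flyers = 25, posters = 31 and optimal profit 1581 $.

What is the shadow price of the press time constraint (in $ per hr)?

Binding: press time and collating. Non-binding: paper (17 unused).
Since paper is not tight, its dual is 0.
The binding rows give the dual system: 5·y_press time + 3·y_collating = 31 and 4·y_press time + 3·y_collating = 26.
Solving: y_press time = 5, y_collating = 2.
Shadow price of press time = 5.

5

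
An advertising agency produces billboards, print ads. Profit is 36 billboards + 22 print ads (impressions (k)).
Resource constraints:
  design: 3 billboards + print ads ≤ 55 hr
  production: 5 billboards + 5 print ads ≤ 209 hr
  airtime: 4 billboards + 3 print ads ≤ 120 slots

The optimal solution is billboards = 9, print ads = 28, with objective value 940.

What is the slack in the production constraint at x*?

24

production used = 5·9 + 5·28 = 185; slack = 209 − 185 = 24.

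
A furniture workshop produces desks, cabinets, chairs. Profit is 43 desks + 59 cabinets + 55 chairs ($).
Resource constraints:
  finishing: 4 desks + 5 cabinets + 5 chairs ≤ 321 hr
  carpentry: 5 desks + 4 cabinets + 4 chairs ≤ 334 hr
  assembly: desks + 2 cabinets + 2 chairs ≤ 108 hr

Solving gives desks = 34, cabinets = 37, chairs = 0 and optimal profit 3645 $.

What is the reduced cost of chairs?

Check each constraint at x*: finishing 321/321 (tight); carpentry 318/334 (slack 16); assembly 108/108 (tight).
By complementary slackness, y = 0 for the non-binding constraint.
The binding rows give the dual system: 4·y_finishing + 1·y_assembly = 43 and 5·y_finishing + 2·y_assembly = 59.
→ y_finishing = 9 and y_assembly = 7.
Reduced cost of chairs: c₃ − yᵀa₃ = 55 − (9·5 + 7·2) = 55 − 59 = -4.

-4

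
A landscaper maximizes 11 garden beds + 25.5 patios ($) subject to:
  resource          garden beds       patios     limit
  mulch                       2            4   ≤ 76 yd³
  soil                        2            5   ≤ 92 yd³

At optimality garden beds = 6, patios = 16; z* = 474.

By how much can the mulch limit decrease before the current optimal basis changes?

2.4

Binding constraints: mulch, soil. The basis is B = [[2,4],[2,5]] with det 2.
Per unit decrease in mulch, x* moves by d = (-2.5, 1).
The basis stays optimal until garden beds reaches 0; allowable decrease = 2.4 yd³.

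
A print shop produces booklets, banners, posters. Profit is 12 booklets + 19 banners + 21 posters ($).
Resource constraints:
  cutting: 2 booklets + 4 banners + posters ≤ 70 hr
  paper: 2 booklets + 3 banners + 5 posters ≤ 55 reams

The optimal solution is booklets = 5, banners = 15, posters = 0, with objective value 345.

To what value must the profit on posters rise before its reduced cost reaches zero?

Both cutting and paper are binding at x*.
From A_Bᵀ y = c: 2·y_cutting + 2·y_paper = 12; 4·y_cutting + 3·y_paper = 19.
This yields shadow prices y_cutting = 1, y_paper = 5.
posters enters the basis when its profit ≥ yᵀa₃ = 1·1 + 5·5 = 26.

26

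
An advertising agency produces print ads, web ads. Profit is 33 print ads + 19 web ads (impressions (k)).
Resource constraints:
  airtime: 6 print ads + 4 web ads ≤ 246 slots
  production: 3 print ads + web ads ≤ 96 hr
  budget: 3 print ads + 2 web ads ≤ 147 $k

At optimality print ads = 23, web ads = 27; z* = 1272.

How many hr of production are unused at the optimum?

production used = 3·23 + 1·27 = 96; slack = 96 − 96 = 0.

0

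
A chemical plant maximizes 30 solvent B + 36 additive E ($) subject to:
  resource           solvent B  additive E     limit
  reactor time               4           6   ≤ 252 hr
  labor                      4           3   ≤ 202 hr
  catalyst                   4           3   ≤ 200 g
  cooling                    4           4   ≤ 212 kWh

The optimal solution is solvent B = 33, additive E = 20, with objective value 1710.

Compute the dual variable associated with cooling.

Check each constraint at x*: reactor time 252/252 (tight); labor 192/202 (slack 10); catalyst 192/200 (slack 8); cooling 212/212 (tight).
Slack constraints have shadow price 0 (complementary slackness).
From A_Bᵀ y = c: 4·y_reactor time + 4·y_cooling = 30; 6·y_reactor time + 4·y_cooling = 36.
→ y_reactor time = 3 and y_cooling = 4.5.
Shadow price of cooling = 4.5.

4.5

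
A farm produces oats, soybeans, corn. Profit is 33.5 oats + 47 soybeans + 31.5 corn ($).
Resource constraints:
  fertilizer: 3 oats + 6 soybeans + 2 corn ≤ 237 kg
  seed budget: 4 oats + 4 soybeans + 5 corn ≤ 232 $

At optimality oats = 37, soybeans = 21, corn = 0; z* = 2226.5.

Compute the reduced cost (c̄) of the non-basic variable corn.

Both fertilizer and seed budget are binding at x*.
The binding rows give the dual system: 3·y_fertilizer + 4·y_seed budget = 33.5 and 6·y_fertilizer + 4·y_seed budget = 47.
Solving: y_fertilizer = 4.5, y_seed budget = 5.
Reduced cost of corn: c₃ − yᵀa₃ = 31.5 − (4.5·2 + 5·5) = 31.5 − 34 = -2.5.

-2.5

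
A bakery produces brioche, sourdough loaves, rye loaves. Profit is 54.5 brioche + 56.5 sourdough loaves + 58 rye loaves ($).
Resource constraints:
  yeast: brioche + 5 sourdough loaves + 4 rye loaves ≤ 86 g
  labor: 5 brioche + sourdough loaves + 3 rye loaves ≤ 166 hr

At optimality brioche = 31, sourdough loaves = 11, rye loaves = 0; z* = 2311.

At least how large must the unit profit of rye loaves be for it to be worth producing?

At the optimum: yeast uses 86 of 86 (binding); labor uses 166 of 166 (binding).
The binding rows give the dual system: 1·y_yeast + 5·y_labor = 54.5 and 5·y_yeast + 1·y_labor = 56.5.
This yields shadow prices y_yeast = 9.5, y_labor = 9.
rye loaves enters the basis when its profit ≥ yᵀa₃ = 9.5·4 + 9·3 = 65.

65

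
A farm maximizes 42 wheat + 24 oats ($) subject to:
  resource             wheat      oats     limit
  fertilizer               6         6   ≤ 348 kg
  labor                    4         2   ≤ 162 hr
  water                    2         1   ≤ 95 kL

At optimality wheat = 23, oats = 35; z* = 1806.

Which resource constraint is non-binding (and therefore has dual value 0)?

water

fertilizer: 348/348 (binding)
labor: 162/162 (binding)
water: 81/95 (slack 14)
By complementary slackness, a constraint with positive slack has shadow price 0 → water.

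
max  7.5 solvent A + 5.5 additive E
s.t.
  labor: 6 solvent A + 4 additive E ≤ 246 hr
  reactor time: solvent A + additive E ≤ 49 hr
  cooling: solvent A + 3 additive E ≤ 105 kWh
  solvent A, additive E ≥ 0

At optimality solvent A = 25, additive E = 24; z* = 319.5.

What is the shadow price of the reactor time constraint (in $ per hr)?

1.5

At the optimum: labor uses 246 of 246 (binding); reactor time uses 49 of 49 (binding); cooling uses 97 of 105 (slack = 8).
Slack constraints have shadow price 0 (complementary slackness).
From A_Bᵀ y = c: 6·y_labor + 1·y_reactor time = 7.5; 4·y_labor + 1·y_reactor time = 5.5.
Solving: y_labor = 1, y_reactor time = 1.5.
Shadow price of reactor time = 1.5.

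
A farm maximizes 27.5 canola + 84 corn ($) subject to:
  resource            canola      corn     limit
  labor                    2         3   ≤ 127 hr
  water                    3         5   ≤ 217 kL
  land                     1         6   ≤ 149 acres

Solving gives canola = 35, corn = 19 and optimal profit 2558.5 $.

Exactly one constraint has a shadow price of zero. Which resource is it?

water

labor: 127/127 (binding)
water: 200/217 (slack 17)
land: 149/149 (binding)
By complementary slackness, a constraint with positive slack has shadow price 0 → water.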